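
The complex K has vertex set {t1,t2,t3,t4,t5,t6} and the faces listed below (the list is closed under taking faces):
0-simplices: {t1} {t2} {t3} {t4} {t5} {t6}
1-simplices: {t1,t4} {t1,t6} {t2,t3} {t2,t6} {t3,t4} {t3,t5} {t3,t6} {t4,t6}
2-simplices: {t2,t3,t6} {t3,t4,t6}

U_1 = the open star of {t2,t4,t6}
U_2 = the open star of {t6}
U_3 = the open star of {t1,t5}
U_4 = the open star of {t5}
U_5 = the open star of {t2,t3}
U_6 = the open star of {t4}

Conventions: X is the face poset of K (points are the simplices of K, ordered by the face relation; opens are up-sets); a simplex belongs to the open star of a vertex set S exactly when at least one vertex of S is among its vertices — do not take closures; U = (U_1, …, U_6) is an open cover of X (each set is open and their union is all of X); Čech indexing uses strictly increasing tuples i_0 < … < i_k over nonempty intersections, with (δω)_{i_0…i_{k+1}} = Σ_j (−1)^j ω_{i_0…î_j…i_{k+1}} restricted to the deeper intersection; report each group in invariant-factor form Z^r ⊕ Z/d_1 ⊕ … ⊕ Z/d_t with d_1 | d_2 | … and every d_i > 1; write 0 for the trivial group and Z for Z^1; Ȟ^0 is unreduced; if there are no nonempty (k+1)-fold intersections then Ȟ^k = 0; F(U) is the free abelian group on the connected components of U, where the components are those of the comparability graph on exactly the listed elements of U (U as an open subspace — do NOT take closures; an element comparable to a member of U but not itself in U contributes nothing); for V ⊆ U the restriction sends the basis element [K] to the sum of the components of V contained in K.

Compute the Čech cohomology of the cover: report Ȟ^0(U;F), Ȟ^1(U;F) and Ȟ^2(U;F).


nonempty intersections:
  U1={{t2},{t4},{t6},{t1,t4},{t1,t6},{t2,t3},{t2,t6},{t3,t4},{t3,t6},{t4,t6},{t2,t3,t6},{t3,t4,t6}} U2={{t6},{t1,t6},{t2,t6},{t3,t6},{t4,t6},{t2,t3,t6},{t3,t4,t6}} U3={{t1},{t5},{t1,t4},{t1,t6},{t3,t5}} U4={{t5},{t3,t5}} U5={{t2},{t3},{t2,t3},{t2,t6},{t3,t4},{t3,t5},{t3,t6},{t2,t3,t6},{t3,t4,t6}} U6={{t4},{t1,t4},{t3,t4},{t4,t6},{t3,t4,t6}}
  U12={{t6},{t1,t6},{t2,t6},{t3,t6},{t4,t6},{t2,t3,t6},{t3,t4,t6}} U13={{t1,t4},{t1,t6}} U15={{t2},{t2,t3},{t2,t6},{t3,t4},{t3,t6},{t2,t3,t6},{t3,t4,t6}} U16={{t4},{t1,t4},{t3,t4},{t4,t6},{t3,t4,t6}} U23={{t1,t6}} U25={{t2,t6},{t3,t6},{t2,t3,t6},{t3,t4,t6}} U26={{t4,t6},{t3,t4,t6}} U34={{t5},{t3,t5}} U35={{t3,t5}} U36={{t1,t4}} U45={{t3,t5}} U56={{t3,t4},{t3,t4,t6}}
  U123={{t1,t6}} U125={{t2,t6},{t3,t6},{t2,t3,t6},{t3,t4,t6}} U126={{t4,t6},{t3,t4,t6}} U136={{t1,t4}} U156={{t3,t4},{t3,t4,t6}} U256={{t3,t4,t6}} U345={{t3,t5}}
  U1256={{t3,t4,t6}}
components per intersection:
  U1: {{t2},{t4},{t6},{t1,t4},{t1,t6},{t2,t3},{t2,t6},{t3,t4},{t3,t6},{t4,t6},{t2,t3,t6},{t3,t4,t6}}
  U2: {{t6},{t1,t6},{t2,t6},{t3,t6},{t4,t6},{t2,t3,t6},{t3,t4,t6}}
  U3: {{t1},{t1,t4},{t1,t6}} {{t5},{t3,t5}}
  U4: {{t5},{t3,t5}}
  U5: {{t2},{t3},{t2,t3},{t2,t6},{t3,t4},{t3,t5},{t3,t6},{t2,t3,t6},{t3,t4,t6}}
  U6: {{t4},{t1,t4},{t3,t4},{t4,t6},{t3,t4,t6}}
  U12: {{t6},{t1,t6},{t2,t6},{t3,t6},{t4,t6},{t2,t3,t6},{t3,t4,t6}}
  U13: {{t1,t4}} {{t1,t6}}
  U15: {{t2},{t2,t3},{t2,t6},{t3,t4},{t3,t6},{t2,t3,t6},{t3,t4,t6}}
  U16: {{t4},{t1,t4},{t3,t4},{t4,t6},{t3,t4,t6}}
  U23: {{t1,t6}}
  U25: {{t2,t6},{t3,t6},{t2,t3,t6},{t3,t4,t6}}
  U26: {{t4,t6},{t3,t4,t6}}
  U34: {{t5},{t3,t5}}
  U35: {{t3,t5}}
  U36: {{t1,t4}}
  U45: {{t3,t5}}
  U56: {{t3,t4},{t3,t4,t6}}
  U123: {{t1,t6}}
  U125: {{t2,t6},{t3,t6},{t2,t3,t6},{t3,t4,t6}}
  U126: {{t4,t6},{t3,t4,t6}}
  U136: {{t1,t4}}
  U156: {{t3,t4},{t3,t4,t6}}
  U256: {{t3,t4,t6}}
  U345: {{t3,t5}}
  U1256: {{t3,t4,t6}}
C dims 7,13,7,1; δ0: rk 6, SNF 1^6; δ1: rk 6, SNF 1^6; δ2: rk 1, SNF 1^1
Ȟ^0: (7−6)−0=1 ⇒ Z
Ȟ^1: (13−6)−6=1 ⇒ Z
Ȟ^2: (7−1)−6=0 ⇒ 0

Ȟ^0 = Z; Ȟ^1 = Z; Ȟ^2 = 0


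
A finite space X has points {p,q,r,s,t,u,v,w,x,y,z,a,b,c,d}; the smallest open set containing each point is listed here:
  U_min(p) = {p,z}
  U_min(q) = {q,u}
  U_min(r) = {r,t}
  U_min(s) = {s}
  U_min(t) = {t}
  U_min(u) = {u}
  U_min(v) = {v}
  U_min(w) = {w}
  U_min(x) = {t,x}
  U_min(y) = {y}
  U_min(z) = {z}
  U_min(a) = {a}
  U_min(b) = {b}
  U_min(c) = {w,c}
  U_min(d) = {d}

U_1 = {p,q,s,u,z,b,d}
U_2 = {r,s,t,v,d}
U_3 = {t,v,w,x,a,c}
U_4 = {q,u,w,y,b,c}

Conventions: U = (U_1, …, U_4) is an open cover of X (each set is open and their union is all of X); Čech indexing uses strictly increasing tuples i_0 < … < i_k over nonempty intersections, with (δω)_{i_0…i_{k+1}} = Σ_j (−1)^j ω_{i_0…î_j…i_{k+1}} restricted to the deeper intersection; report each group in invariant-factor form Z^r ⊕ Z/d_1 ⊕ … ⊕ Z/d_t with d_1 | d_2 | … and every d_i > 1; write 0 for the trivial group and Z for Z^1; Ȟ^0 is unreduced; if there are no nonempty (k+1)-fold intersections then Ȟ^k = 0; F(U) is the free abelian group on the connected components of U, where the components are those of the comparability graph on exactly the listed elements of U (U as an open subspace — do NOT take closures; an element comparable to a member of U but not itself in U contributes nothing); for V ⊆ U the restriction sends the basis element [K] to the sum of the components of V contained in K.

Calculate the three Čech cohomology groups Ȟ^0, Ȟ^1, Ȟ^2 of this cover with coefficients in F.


nerve simplices:
  U12={s,d} U14={q,u,b} U23={t,v} U34={w,c}
components per intersection:
  U1: {p,z} {q,u} {s} {b} {d}
  U2: {r,t} {s} {v} {d}
  U3: {t,x} {v} {w,c} {a}
  U4: {q,u} {w,c} {y} {b}
  U12: {s} {d}
  U14: {q,u} {b}
  U23: {t} {v}
  U34: {w,c}
C dims 17,7; δ0: rk 7, SNF 1^7
degree 0: 17−7−0 = 10 → Ȟ^0 ≅ Z^10
degree 1: 7−0−7 = 0 → Ȟ^1 ≅ 0
degree 2: 0−0−0 = 0 → Ȟ^2 ≅ 0

Ȟ^0 = Z^10,  Ȟ^1 = 0,  Ȟ^2 = 0


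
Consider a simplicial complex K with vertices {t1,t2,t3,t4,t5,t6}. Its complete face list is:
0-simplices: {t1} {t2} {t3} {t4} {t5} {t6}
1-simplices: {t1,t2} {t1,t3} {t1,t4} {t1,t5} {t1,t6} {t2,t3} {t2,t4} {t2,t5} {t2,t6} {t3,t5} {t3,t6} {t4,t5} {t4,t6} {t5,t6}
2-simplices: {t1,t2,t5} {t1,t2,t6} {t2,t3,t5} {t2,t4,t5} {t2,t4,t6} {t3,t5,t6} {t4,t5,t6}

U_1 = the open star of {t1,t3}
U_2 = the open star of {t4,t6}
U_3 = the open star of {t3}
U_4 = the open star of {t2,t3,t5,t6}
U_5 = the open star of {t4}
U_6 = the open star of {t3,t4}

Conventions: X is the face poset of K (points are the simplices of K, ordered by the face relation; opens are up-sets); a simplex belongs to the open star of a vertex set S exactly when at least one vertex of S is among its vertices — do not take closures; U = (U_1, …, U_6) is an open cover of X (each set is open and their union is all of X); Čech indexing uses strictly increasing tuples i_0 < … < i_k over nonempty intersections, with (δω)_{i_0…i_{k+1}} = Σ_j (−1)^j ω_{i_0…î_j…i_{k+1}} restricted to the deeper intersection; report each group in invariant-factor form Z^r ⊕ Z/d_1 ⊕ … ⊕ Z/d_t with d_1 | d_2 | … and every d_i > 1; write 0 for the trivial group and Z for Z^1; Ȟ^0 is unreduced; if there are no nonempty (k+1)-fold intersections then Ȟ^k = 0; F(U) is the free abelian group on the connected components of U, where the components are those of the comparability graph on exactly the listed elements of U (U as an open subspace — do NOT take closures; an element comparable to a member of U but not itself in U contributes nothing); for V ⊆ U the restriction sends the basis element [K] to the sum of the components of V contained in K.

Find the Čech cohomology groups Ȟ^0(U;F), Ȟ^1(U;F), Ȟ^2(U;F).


Ȟ^0 = Z; Ȟ^1 = Z^2; Ȟ^2 = 0

nonempty overlaps:
  U1={{t1},{t3},{t1,t2},{t1,t3},{t1,t4},{t1,t5},{t1,t6},{t2,t3},{t3,t5},{t3,t6},{t1,t2,t5},{t1,t2,t6},{t2,t3,t5},{t3,t5,t6}} U2={{t4},{t6},{t1,t4},{t1,t6},{t2,t4},{t2,t6},{t3,t6},{t4,t5},{t4,t6},{t5,t6},{t1,t2,t6},{t2,t4,t5},{t2,t4,t6},{t3,t5,t6},{t4,t5,t6}} U3={{t3},{t1,t3},{t2,t3},{t3,t5},{t3,t6},{t2,t3,t5},{t3,t5,t6}} U4={{t2},{t3},{t5},{t6},{t1,t2},{t1,t3},{t1,t5},{t1,t6},{t2,t3},{t2,t4},{t2,t5},{t2,t6},{t3,t5},{t3,t6},{t4,t5},{t4,t6},{t5,t6},{t1,t2,t5},{t1,t2,t6},{t2,t3,t5},{t2,t4,t5},{t2,t4,t6},{t3,t5,t6},{t4,t5,t6}} U5={{t4},{t1,t4},{t2,t4},{t4,t5},{t4,t6},{t2,t4,t5},{t2,t4,t6},{t4,t5,t6}} U6={{t3},{t4},{t1,t3},{t1,t4},{t2,t3},{t2,t4},{t3,t5},{t3,t6},{t4,t5},{t4,t6},{t2,t3,t5},{t2,t4,t5},{t2,t4,t6},{t3,t5,t6},{t4,t5,t6}}
  U12={{t1,t4},{t1,t6},{t3,t6},{t1,t2,t6},{t3,t5,t6}} U13={{t3},{t1,t3},{t2,t3},{t3,t5},{t3,t6},{t2,t3,t5},{t3,t5,t6}} U14={{t3},{t1,t2},{t1,t3},{t1,t5},{t1,t6},{t2,t3},{t3,t5},{t3,t6},{t1,t2,t5},{t1,t2,t6},{t2,t3,t5},{t3,t5,t6}} U15={{t1,t4}} U16={{t3},{t1,t3},{t1,t4},{t2,t3},{t3,t5},{t3,t6},{t2,t3,t5},{t3,t5,t6}} U23={{t3,t6},{t3,t5,t6}} U24={{t6},{t1,t6},{t2,t4},{t2,t6},{t3,t6},{t4,t5},{t4,t6},{t5,t6},{t1,t2,t6},{t2,t4,t5},{t2,t4,t6},{t3,t5,t6},{t4,t5,t6}} U25={{t4},{t1,t4},{t2,t4},{t4,t5},{t4,t6},{t2,t4,t5},{t2,t4,t6},{t4,t5,t6}} U26={{t4},{t1,t4},{t2,t4},{t3,t6},{t4,t5},{t4,t6},{t2,t4,t5},{t2,t4,t6},{t3,t5,t6},{t4,t5,t6}} U34={{t3},{t1,t3},{t2,t3},{t3,t5},{t3,t6},{t2,t3,t5},{t3,t5,t6}} U36={{t3},{t1,t3},{t2,t3},{t3,t5},{t3,t6},{t2,t3,t5},{t3,t5,t6}} U45={{t2,t4},{t4,t5},{t4,t6},{t2,t4,t5},{t2,t4,t6},{t4,t5,t6}} U46={{t3},{t1,t3},{t2,t3},{t2,t4},{t3,t5},{t3,t6},{t4,t5},{t4,t6},{t2,t3,t5},{t2,t4,t5},{t2,t4,t6},{t3,t5,t6},{t4,t5,t6}} U56={{t4},{t1,t4},{t2,t4},{t4,t5},{t4,t6},{t2,t4,t5},{t2,t4,t6},{t4,t5,t6}}
  U123={{t3,t6},{t3,t5,t6}} U124={{t1,t6},{t3,t6},{t1,t2,t6},{t3,t5,t6}} U125={{t1,t4}} U126={{t1,t4},{t3,t6},{t3,t5,t6}} U134={{t3},{t1,t3},{t2,t3},{t3,t5},{t3,t6},{t2,t3,t5},{t3,t5,t6}} U136={{t3},{t1,t3},{t2,t3},{t3,t5},{t3,t6},{t2,t3,t5},{t3,t5,t6}} U146={{t3},{t1,t3},{t2,t3},{t3,t5},{t3,t6},{t2,t3,t5},{t3,t5,t6}} U156={{t1,t4}} U234={{t3,t6},{t3,t5,t6}} U236={{t3,t6},{t3,t5,t6}} U245={{t2,t4},{t4,t5},{t4,t6},{t2,t4,t5},{t2,t4,t6},{t4,t5,t6}} U246={{t2,t4},{t3,t6},{t4,t5},{t4,t6},{t2,t4,t5},{t2,t4,t6},{t3,t5,t6},{t4,t5,t6}} U256={{t4},{t1,t4},{t2,t4},{t4,t5},{t4,t6},{t2,t4,t5},{t2,t4,t6},{t4,t5,t6}} U346={{t3},{t1,t3},{t2,t3},{t3,t5},{t3,t6},{t2,t3,t5},{t3,t5,t6}} U456={{t2,t4},{t4,t5},{t4,t6},{t2,t4,t5},{t2,t4,t6},{t4,t5,t6}}
  U1234={{t3,t6},{t3,t5,t6}} U1236={{t3,t6},{t3,t5,t6}} U1246={{t3,t6},{t3,t5,t6}} U1256={{t1,t4}} U1346={{t3},{t1,t3},{t2,t3},{t3,t5},{t3,t6},{t2,t3,t5},{t3,t5,t6}} U2346={{t3,t6},{t3,t5,t6}} U2456={{t2,t4},{t4,t5},{t4,t6},{t2,t4,t5},{t2,t4,t6},{t4,t5,t6}}
  U12346={{t3,t6},{t3,t5,t6}}
components per intersection:
  U1: {{t1},{t3},{t1,t2},{t1,t3},{t1,t4},{t1,t5},{t1,t6},{t2,t3},{t3,t5},{t3,t6},{t1,t2,t5},{t1,t2,t6},{t2,t3,t5},{t3,t5,t6}}
  U2: {{t4},{t6},{t1,t4},{t1,t6},{t2,t4},{t2,t6},{t3,t6},{t4,t5},{t4,t6},{t5,t6},{t1,t2,t6},{t2,t4,t5},{t2,t4,t6},{t3,t5,t6},{t4,t5,t6}}
  U3: {{t3},{t1,t3},{t2,t3},{t3,t5},{t3,t6},{t2,t3,t5},{t3,t5,t6}}
  U4: {{t2},{t3},{t5},{t6},{t1,t2},{t1,t3},{t1,t5},{t1,t6},{t2,t3},{t2,t4},{t2,t5},{t2,t6},{t3,t5},{t3,t6},{t4,t5},{t4,t6},{t5,t6},{t1,t2,t5},{t1,t2,t6},{t2,t3,t5},{t2,t4,t5},{t2,t4,t6},{t3,t5,t6},{t4,t5,t6}}
  U5: {{t4},{t1,t4},{t2,t4},{t4,t5},{t4,t6},{t2,t4,t5},{t2,t4,t6},{t4,t5,t6}}
  U6: {{t3},{t1,t3},{t2,t3},{t3,t5},{t3,t6},{t2,t3,t5},{t3,t5,t6}} {{t4},{t1,t4},{t2,t4},{t4,t5},{t4,t6},{t2,t4,t5},{t2,t4,t6},{t4,t5,t6}}
  U12: {{t1,t4}} {{t1,t6},{t1,t2,t6}} {{t3,t6},{t3,t5,t6}}
  U13: {{t3},{t1,t3},{t2,t3},{t3,t5},{t3,t6},{t2,t3,t5},{t3,t5,t6}}
  U14: {{t3},{t1,t3},{t2,t3},{t3,t5},{t3,t6},{t2,t3,t5},{t3,t5,t6}} {{t1,t2},{t1,t5},{t1,t6},{t1,t2,t5},{t1,t2,t6}}
  U15: {{t1,t4}}
  U16: {{t3},{t1,t3},{t2,t3},{t3,t5},{t3,t6},{t2,t3,t5},{t3,t5,t6}} {{t1,t4}}
  U23: {{t3,t6},{t3,t5,t6}}
  U24: {{t6},{t1,t6},{t2,t4},{t2,t6},{t3,t6},{t4,t5},{t4,t6},{t5,t6},{t1,t2,t6},{t2,t4,t5},{t2,t4,t6},{t3,t5,t6},{t4,t5,t6}}
  U25: {{t4},{t1,t4},{t2,t4},{t4,t5},{t4,t6},{t2,t4,t5},{t2,t4,t6},{t4,t5,t6}}
  U26: {{t4},{t1,t4},{t2,t4},{t4,t5},{t4,t6},{t2,t4,t5},{t2,t4,t6},{t4,t5,t6}} {{t3,t6},{t3,t5,t6}}
  U34: {{t3},{t1,t3},{t2,t3},{t3,t5},{t3,t6},{t2,t3,t5},{t3,t5,t6}}
  U36: {{t3},{t1,t3},{t2,t3},{t3,t5},{t3,t6},{t2,t3,t5},{t3,t5,t6}}
  U45: {{t2,t4},{t4,t5},{t4,t6},{t2,t4,t5},{t2,t4,t6},{t4,t5,t6}}
  U46: {{t3},{t1,t3},{t2,t3},{t3,t5},{t3,t6},{t2,t3,t5},{t3,t5,t6}} {{t2,t4},{t4,t5},{t4,t6},{t2,t4,t5},{t2,t4,t6},{t4,t5,t6}}
  U56: {{t4},{t1,t4},{t2,t4},{t4,t5},{t4,t6},{t2,t4,t5},{t2,t4,t6},{t4,t5,t6}}
  U123: {{t3,t6},{t3,t5,t6}}
  U124: {{t1,t6},{t1,t2,t6}} {{t3,t6},{t3,t5,t6}}
  U125: {{t1,t4}}
  U126: {{t1,t4}} {{t3,t6},{t3,t5,t6}}
  U134: {{t3},{t1,t3},{t2,t3},{t3,t5},{t3,t6},{t2,t3,t5},{t3,t5,t6}}
  U136: {{t3},{t1,t3},{t2,t3},{t3,t5},{t3,t6},{t2,t3,t5},{t3,t5,t6}}
  U146: {{t3},{t1,t3},{t2,t3},{t3,t5},{t3,t6},{t2,t3,t5},{t3,t5,t6}}
  U156: {{t1,t4}}
  U234: {{t3,t6},{t3,t5,t6}}
  U236: {{t3,t6},{t3,t5,t6}}
  U245: {{t2,t4},{t4,t5},{t4,t6},{t2,t4,t5},{t2,t4,t6},{t4,t5,t6}}
  U246: {{t2,t4},{t4,t5},{t4,t6},{t2,t4,t5},{t2,t4,t6},{t4,t5,t6}} {{t3,t6},{t3,t5,t6}}
  U256: {{t4},{t1,t4},{t2,t4},{t4,t5},{t4,t6},{t2,t4,t5},{t2,t4,t6},{t4,t5,t6}}
  U346: {{t3},{t1,t3},{t2,t3},{t3,t5},{t3,t6},{t2,t3,t5},{t3,t5,t6}}
  U456: {{t2,t4},{t4,t5},{t4,t6},{t2,t4,t5},{t2,t4,t6},{t4,t5,t6}}
  U1234: {{t3,t6},{t3,t5,t6}}
  U1236: {{t3,t6},{t3,t5,t6}}
  U1246: {{t3,t6},{t3,t5,t6}}
  U1256: {{t1,t4}}
  U1346: {{t3},{t1,t3},{t2,t3},{t3,t5},{t3,t6},{t2,t3,t5},{t3,t5,t6}}
  U2346: {{t3,t6},{t3,t5,t6}}
  U2456: {{t2,t4},{t4,t5},{t4,t6},{t2,t4,t5},{t2,t4,t6},{t4,t5,t6}}
  U12346: {{t3,t6},{t3,t5,t6}}
C dims 7,20,18,7; δ0: rk 6, SNF 1^6; δ1: rk 12, SNF 1^12; δ2: rk 6, SNF 1^6
degree 0: 7−6−0 = 1 → Ȟ^0 ≅ Z
degree 1: 20−12−6 = 2 → Ȟ^1 ≅ Z^2
degree 2: 18−6−12 = 0 → Ȟ^2 ≅ 0


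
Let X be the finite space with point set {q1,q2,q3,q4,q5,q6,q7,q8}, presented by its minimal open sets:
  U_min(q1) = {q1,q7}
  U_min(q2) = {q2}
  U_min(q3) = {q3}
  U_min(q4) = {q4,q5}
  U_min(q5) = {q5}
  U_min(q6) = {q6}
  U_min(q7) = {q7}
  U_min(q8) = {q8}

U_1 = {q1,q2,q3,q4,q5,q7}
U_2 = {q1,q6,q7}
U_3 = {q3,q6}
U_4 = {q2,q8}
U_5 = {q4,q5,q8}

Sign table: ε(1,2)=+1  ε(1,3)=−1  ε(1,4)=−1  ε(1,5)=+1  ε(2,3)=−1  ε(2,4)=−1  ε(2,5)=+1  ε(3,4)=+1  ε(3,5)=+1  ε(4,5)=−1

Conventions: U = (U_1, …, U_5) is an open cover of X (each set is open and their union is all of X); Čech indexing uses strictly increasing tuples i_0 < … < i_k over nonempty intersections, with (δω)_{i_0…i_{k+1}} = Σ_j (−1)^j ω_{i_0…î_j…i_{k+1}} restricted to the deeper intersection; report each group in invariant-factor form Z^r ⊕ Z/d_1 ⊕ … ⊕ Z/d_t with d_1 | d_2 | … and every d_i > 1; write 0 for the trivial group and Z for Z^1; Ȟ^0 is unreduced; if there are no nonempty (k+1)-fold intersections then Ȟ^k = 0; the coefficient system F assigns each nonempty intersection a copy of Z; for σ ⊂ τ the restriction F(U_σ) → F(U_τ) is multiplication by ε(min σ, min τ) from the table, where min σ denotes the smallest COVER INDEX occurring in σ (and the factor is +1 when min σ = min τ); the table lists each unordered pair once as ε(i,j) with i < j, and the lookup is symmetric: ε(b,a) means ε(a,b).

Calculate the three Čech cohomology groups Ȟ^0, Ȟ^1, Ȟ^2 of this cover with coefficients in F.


nonempty intersections:
  U12={q1,q7} U13={q3} U14={q2} U15={q4,q5} U23={q6} U45={q8}
C dims 5,6; δ0: rk 4, SNF 1^4
Ȟ^0: (5−4)−0=1 ⇒ Z
Ȟ^1: (6−0)−4=2 ⇒ Z^2
Ȟ^2: (0−0)−0=0 ⇒ 0

Ȟ^0(U;F) ≅ Z,  Ȟ^1(U;F) ≅ Z^2,  Ȟ^2(U;F) ≅ 0


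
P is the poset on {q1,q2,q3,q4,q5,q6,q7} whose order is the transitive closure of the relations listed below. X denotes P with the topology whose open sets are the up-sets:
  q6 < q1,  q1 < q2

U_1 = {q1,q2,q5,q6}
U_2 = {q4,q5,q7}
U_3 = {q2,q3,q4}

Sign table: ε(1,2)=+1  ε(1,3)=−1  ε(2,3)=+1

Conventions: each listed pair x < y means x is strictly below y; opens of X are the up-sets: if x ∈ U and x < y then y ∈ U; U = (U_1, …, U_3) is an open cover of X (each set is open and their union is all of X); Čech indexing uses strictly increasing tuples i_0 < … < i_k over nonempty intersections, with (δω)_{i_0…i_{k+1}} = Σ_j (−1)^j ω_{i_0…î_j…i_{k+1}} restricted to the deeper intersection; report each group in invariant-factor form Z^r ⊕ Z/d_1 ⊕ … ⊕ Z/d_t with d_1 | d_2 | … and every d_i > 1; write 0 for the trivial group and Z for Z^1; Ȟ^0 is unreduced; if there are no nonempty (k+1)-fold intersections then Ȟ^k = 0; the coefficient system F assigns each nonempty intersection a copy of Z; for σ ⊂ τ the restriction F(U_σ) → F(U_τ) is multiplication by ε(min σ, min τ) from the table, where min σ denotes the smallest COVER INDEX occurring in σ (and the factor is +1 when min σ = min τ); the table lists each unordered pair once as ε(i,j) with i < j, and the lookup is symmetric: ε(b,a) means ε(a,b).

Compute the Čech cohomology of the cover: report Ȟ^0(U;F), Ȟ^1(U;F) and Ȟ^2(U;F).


Ȟ^0 = 0, Ȟ^1 = Z/2, Ȟ^2 = 0

nonempty intersections:
  U12={q5} U13={q2} U23={q4}
C dims 3,3; δ0: rk 3, SNF 1^2·2
Ȟ^0: (3−3)−0=0 ⇒ 0
Ȟ^1: (3−0)−3=0 plus torsion [2] ⇒ Z/2
Ȟ^2: (0−0)−0=0 ⇒ 0


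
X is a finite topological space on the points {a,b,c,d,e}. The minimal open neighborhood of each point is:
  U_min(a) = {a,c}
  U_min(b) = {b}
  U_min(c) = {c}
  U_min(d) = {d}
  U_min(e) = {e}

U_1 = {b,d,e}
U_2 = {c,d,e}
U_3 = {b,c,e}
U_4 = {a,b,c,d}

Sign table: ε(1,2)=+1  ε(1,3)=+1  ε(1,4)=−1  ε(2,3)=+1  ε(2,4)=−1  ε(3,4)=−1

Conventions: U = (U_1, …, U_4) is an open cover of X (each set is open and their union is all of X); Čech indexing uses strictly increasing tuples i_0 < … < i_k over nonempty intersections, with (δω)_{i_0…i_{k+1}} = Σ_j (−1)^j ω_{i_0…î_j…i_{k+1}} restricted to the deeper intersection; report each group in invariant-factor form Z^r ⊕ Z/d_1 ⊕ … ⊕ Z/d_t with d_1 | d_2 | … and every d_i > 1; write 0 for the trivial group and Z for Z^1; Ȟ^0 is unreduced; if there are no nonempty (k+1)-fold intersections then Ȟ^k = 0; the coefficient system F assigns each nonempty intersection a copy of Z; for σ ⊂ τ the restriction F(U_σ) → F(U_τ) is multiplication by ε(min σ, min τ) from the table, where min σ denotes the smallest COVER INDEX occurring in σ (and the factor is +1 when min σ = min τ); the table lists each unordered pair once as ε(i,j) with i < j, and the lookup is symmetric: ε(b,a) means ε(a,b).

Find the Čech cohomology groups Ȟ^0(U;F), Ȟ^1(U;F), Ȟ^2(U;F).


cover nerve:
  U12={d,e} U13={b,e} U14={b,d} U23={c,e} U24={c,d} U34={b,c}
  U123={e} U124={d} U134={b} U234={c}
C dims 4,6,4; δ0: rk 3, SNF 1^3; δ1: rk 3, SNF 1^3
Ȟ^0: (4−3)−0=1 ⇒ Z
Ȟ^1: (6−3)−3=0 ⇒ 0
Ȟ^2: (4−0)−3=1 ⇒ Z

Ȟ^0 = Z,  Ȟ^1 = 0,  Ȟ^2 = Z


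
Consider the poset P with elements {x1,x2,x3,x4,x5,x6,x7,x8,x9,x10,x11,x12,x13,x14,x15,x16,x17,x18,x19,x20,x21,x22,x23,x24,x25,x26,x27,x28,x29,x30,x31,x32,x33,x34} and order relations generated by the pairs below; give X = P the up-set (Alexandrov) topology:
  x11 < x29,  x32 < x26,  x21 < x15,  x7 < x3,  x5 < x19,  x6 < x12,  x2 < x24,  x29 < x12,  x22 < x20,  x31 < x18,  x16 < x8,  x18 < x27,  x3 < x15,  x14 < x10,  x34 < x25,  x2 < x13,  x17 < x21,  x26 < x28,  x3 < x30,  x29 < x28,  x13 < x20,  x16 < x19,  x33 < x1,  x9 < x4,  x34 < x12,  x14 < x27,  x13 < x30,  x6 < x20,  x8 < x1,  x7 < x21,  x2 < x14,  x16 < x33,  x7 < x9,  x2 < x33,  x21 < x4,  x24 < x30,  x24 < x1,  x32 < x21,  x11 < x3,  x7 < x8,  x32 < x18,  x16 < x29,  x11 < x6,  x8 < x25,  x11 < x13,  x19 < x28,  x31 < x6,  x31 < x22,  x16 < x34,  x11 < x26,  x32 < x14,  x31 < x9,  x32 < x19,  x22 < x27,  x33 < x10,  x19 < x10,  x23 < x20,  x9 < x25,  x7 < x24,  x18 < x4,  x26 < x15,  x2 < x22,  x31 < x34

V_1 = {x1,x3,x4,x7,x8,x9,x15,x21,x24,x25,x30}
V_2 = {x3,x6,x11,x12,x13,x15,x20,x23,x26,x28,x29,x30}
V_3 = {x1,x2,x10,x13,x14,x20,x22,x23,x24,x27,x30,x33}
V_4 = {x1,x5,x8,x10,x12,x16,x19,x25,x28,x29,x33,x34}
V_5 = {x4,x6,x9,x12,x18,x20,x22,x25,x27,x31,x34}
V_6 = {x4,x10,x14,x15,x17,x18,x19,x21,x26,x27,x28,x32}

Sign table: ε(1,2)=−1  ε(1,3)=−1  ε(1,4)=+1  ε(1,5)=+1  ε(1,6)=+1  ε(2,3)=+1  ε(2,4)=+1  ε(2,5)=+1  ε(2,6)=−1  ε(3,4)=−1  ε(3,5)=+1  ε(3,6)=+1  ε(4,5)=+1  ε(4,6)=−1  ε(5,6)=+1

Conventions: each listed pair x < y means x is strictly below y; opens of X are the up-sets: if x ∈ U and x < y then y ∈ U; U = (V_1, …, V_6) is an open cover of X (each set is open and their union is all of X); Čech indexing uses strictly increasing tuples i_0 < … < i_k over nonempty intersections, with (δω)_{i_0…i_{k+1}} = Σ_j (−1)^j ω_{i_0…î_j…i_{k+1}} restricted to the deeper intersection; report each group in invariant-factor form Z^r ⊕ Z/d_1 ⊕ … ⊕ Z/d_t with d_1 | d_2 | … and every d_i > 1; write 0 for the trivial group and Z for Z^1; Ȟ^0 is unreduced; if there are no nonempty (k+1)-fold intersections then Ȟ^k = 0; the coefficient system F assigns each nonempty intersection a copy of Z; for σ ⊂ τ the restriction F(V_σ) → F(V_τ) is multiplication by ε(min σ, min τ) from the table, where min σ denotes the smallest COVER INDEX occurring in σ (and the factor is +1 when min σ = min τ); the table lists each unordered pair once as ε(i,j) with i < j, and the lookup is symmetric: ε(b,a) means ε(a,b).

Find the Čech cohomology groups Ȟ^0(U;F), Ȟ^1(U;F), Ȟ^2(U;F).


Ȟ^0(U;F) ≅ 0, Ȟ^1(U;F) ≅ Z/2 and Ȟ^2(U;F) ≅ Z

intersection data:
  V12={x3,x15,x30} V13={x1,x24,x30} V14={x1,x8,x25} V15={x4,x9,x25} V16={x4,x15,x21} V23={x13,x20,x23,x30} V24={x12,x28,x29} V25={x6,x12,x20} V26={x15,x26,x28} V34={x1,x10,x33} V35={x20,x22,x27} V36={x10,x14,x27} V45={x12,x25,x34} V46={x10,x19,x28} V56={x4,x18,x27}
  V123={x30} V126={x15} V134={x1} V145={x25} V156={x4} V235={x20} V245={x12} V246={x28} V346={x10} V356={x27}
C dims 6,15,10; δ0: rk 6, SNF 1^5·2; δ1: rk 9, SNF 1^9
Ȟ^0 = (6 − 6) − 0 = 0, so Ȟ^0 ≅ 0
Ȟ^1 = (15 − 9) − 6 = 0 plus torsion [2], so Ȟ^1 ≅ Z/2
Ȟ^2 = (10 − 0) − 9 = 1, so Ȟ^2 ≅ Z


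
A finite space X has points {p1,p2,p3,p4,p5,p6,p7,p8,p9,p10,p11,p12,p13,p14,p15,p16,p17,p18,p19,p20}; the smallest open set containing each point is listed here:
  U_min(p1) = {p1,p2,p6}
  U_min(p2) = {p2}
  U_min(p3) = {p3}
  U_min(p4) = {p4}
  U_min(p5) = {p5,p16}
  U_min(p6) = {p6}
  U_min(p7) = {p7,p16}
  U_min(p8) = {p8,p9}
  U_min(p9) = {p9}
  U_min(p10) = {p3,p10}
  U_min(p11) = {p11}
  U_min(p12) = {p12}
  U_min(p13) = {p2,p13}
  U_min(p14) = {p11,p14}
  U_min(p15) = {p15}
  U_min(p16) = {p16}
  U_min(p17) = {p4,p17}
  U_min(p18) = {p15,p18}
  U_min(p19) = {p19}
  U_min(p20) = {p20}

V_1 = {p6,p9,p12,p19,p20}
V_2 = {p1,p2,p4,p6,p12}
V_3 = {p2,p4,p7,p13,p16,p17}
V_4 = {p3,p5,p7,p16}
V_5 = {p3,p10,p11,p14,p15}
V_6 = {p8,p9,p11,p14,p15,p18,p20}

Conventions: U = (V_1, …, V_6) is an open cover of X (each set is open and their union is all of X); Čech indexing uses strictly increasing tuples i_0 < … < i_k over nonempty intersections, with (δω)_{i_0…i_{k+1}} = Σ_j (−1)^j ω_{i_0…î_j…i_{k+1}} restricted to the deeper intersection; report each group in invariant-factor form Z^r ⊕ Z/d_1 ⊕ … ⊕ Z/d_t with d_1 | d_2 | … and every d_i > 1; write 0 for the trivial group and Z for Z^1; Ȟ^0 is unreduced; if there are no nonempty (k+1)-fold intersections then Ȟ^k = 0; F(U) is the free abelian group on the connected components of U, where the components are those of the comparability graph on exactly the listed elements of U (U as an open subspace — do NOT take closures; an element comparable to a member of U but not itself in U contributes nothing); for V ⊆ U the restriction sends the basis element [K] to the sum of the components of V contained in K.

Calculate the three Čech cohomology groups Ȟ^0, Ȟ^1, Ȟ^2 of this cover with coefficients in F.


nerve simplices:
  V12={p6,p12} V16={p9,p20} V23={p2,p4} V34={p7,p16} V45={p3} V56={p11,p14,p15}
components per intersection:
  V1: {p6} {p9} {p12} {p19} {p20}
  V2: {p1,p2,p6} {p4} {p12}
  V3: {p2,p13} {p4,p17} {p7,p16}
  V4: {p3} {p5,p7,p16}
  V5: {p3,p10} {p11,p14} {p15}
  V6: {p8,p9} {p11,p14} {p15,p18} {p20}
  V12: {p6} {p12}
  V16: {p9} {p20}
  V23: {p2} {p4}
  V34: {p7,p16}
  V45: {p3}
  V56: {p11,p14} {p15}
C dims 20,10; δ0: rk 10, SNF 1^10
degree 0: 20−10−0 = 10 → Ȟ^0 ≅ Z^10
degree 1: 10−0−10 = 0 → Ȟ^1 ≅ 0
degree 2: 0−0−0 = 0 → Ȟ^2 ≅ 0

Ȟ^0 = Z^10; Ȟ^1 = 0; Ȟ^2 = 0


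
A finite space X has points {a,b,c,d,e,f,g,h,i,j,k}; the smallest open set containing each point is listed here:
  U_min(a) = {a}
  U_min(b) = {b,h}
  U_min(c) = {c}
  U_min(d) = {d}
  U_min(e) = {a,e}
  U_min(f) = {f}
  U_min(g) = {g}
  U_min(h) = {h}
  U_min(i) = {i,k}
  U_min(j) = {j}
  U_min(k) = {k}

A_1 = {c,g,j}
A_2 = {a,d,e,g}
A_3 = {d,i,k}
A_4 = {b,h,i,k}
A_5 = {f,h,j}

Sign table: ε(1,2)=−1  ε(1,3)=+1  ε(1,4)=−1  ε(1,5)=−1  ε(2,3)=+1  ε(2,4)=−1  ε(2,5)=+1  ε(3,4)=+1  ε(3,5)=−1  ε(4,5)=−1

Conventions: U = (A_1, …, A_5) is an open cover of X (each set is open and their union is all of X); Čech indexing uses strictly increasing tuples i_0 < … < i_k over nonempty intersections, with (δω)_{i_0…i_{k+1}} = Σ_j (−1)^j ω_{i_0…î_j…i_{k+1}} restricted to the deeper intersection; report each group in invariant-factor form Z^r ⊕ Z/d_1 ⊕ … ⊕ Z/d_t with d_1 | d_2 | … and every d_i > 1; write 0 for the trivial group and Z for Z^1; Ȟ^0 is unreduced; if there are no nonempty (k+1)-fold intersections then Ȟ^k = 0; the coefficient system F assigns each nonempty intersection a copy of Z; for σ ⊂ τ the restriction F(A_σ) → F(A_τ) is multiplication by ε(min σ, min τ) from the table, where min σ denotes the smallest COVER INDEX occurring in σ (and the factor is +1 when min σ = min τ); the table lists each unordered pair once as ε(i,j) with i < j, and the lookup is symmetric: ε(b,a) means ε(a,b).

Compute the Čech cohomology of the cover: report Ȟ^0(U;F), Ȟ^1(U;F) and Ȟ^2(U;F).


nerve simplices:
  A12={g} A15={j} A23={d} A34={i,k} A45={h}
C dims 5,5; δ0: rk 5, SNF 1^4·2
degree 0: 5−5−0 = 0 → Ȟ^0 ≅ 0
degree 1: 5−0−5 = 0 plus torsion [2] → Ȟ^1 ≅ Z/2
degree 2: 0−0−0 = 0 → Ȟ^2 ≅ 0

Ȟ^0 ≅ 0, Ȟ^1 ≅ Z/2, Ȟ^2 ≅ 0


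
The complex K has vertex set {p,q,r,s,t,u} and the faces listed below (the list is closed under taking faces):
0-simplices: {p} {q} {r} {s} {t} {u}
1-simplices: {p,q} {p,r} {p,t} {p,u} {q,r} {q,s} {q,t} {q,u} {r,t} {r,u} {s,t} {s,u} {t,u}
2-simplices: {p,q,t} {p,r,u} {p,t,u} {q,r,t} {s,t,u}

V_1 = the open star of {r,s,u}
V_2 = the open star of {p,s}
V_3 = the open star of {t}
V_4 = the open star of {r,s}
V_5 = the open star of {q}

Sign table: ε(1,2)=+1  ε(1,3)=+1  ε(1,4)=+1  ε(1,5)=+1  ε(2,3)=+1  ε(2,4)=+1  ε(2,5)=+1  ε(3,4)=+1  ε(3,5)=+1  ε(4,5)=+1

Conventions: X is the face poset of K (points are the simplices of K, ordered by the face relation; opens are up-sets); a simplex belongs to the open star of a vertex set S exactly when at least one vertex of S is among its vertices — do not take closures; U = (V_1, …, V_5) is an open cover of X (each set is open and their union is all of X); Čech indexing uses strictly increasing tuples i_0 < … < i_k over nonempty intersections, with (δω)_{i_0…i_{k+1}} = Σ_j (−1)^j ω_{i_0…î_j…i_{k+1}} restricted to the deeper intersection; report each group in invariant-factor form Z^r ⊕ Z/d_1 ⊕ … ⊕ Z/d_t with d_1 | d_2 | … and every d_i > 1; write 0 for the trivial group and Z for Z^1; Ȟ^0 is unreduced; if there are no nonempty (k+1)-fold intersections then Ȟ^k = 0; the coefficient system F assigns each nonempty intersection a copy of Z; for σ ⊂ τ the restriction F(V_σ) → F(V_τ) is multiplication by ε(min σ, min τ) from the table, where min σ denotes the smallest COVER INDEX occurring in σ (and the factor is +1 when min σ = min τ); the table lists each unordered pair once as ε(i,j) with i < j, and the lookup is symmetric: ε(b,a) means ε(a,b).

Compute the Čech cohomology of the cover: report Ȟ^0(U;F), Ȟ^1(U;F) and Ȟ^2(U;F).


Ȟ^0 = Z,  Ȟ^1 = 0,  Ȟ^2 = Z

nerve simplices:
  V1={{r},{s},{u},{p,r},{p,u},{q,r},{q,s},{q,u},{r,t},{r,u},{s,t},{s,u},{t,u},{p,r,u},{p,t,u},{q,r,t},{s,t,u}} V2={{p},{s},{p,q},{p,r},{p,t},{p,u},{q,s},{s,t},{s,u},{p,q,t},{p,r,u},{p,t,u},{s,t,u}} V3={{t},{p,t},{q,t},{r,t},{s,t},{t,u},{p,q,t},{p,t,u},{q,r,t},{s,t,u}} V4={{r},{s},{p,r},{q,r},{q,s},{r,t},{r,u},{s,t},{s,u},{p,r,u},{q,r,t},{s,t,u}} V5={{q},{p,q},{q,r},{q,s},{q,t},{q,u},{p,q,t},{q,r,t}}
  V12={{s},{p,r},{p,u},{q,s},{s,t},{s,u},{p,r,u},{p,t,u},{s,t,u}} V13={{r,t},{s,t},{t,u},{p,t,u},{q,r,t},{s,t,u}} V14={{r},{s},{p,r},{q,r},{q,s},{r,t},{r,u},{s,t},{s,u},{p,r,u},{q,r,t},{s,t,u}} V15={{q,r},{q,s},{q,u},{q,r,t}} V23={{p,t},{s,t},{p,q,t},{p,t,u},{s,t,u}} V24={{s},{p,r},{q,s},{s,t},{s,u},{p,r,u},{s,t,u}} V25={{p,q},{q,s},{p,q,t}} V34={{r,t},{s,t},{q,r,t},{s,t,u}} V35={{q,t},{p,q,t},{q,r,t}} V45={{q,r},{q,s},{q,r,t}}
  V123={{s,t},{p,t,u},{s,t,u}} V124={{s},{p,r},{q,s},{s,t},{s,u},{p,r,u},{s,t,u}} V125={{q,s}} V134={{r,t},{s,t},{q,r,t},{s,t,u}} V135={{q,r,t}} V145={{q,r},{q,s},{q,r,t}} V234={{s,t},{s,t,u}} V235={{p,q,t}} V245={{q,s}} V345={{q,r,t}}
  V1234={{s,t},{s,t,u}} V1245={{q,s}} V1345={{q,r,t}}
C dims 5,10,10,3; δ0: rk 4, SNF 1^4; δ1: rk 6, SNF 1^6; δ2: rk 3, SNF 1^3
degree 0: 5−4−0 = 1 → Ȟ^0 ≅ Z
degree 1: 10−6−4 = 0 → Ȟ^1 ≅ 0
degree 2: 10−3−6 = 1 → Ȟ^2 ≅ Z


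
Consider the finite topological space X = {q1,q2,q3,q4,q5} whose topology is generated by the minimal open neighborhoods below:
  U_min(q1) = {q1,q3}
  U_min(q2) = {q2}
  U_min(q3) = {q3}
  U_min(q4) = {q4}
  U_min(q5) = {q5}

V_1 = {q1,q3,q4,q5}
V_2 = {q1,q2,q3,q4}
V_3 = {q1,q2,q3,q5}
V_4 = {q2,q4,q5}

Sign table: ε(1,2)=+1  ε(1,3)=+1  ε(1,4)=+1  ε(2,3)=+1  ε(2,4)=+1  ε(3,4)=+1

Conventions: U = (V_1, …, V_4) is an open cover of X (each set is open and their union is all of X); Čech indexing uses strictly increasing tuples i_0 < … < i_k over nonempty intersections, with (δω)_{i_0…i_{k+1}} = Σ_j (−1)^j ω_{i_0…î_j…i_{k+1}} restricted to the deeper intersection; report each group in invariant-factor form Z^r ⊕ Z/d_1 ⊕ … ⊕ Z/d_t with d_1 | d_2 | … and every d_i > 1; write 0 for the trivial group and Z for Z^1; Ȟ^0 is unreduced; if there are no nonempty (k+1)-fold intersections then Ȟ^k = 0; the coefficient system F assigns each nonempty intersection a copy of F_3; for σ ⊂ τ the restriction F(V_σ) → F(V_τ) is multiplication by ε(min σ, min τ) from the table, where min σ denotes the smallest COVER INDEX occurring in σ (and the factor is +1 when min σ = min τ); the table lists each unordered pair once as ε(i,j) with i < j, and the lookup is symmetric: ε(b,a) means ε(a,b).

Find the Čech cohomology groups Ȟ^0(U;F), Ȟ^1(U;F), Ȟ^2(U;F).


Ȟ^0(U;F) ≅ Z/3, Ȟ^1(U;F) ≅ 0 and Ȟ^2(U;F) ≅ Z/3

nonempty overlaps:
  V12={q1,q3,q4} V13={q1,q3,q5} V14={q4,q5} V23={q1,q2,q3} V24={q2,q4} V34={q2,q5}
  V123={q1,q3} V124={q4} V134={q5} V234={q2}
C dims 4,6,4; δ0: rk_F3 3; δ1: rk_F3 3
degree 0: 4−3−0 = 1 → Ȟ^0 ≅ Z/3
degree 1: 6−3−3 = 0 → Ȟ^1 ≅ 0
degree 2: 4−0−3 = 1 → Ȟ^2 ≅ Z/3


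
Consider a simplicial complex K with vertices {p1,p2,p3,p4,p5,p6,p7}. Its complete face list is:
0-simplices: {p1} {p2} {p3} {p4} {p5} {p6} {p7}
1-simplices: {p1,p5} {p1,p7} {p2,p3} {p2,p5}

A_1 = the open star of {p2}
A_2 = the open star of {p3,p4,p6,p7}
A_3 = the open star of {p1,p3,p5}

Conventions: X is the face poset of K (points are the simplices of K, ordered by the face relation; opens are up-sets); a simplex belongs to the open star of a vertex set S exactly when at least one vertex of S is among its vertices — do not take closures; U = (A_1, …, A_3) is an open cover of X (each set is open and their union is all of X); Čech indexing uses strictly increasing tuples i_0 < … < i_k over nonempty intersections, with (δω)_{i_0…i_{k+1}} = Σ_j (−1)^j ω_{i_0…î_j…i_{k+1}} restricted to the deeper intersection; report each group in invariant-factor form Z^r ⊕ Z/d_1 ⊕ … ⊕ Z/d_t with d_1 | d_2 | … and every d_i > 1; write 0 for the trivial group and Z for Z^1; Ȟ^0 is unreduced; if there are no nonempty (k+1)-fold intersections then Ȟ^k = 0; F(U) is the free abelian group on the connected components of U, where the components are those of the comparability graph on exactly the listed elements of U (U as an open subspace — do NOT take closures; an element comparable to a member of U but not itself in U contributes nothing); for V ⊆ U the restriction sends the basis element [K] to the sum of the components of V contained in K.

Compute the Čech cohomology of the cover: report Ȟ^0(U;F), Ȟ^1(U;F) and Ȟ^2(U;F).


Ȟ^0 ≅ Z^3, Ȟ^1 ≅ 0, Ȟ^2 ≅ 0

intersection data:
  A1={{p2},{p2,p3},{p2,p5}} A2={{p3},{p4},{p6},{p7},{p1,p7},{p2,p3}} A3={{p1},{p3},{p5},{p1,p5},{p1,p7},{p2,p3},{p2,p5}}
  A12={{p2,p3}} A13={{p2,p3},{p2,p5}} A23={{p3},{p1,p7},{p2,p3}}
  A123={{p2,p3}}
components per intersection:
  A1: {{p2},{p2,p3},{p2,p5}}
  A2: {{p3},{p2,p3}} {{p4}} {{p6}} {{p7},{p1,p7}}
  A3: {{p1},{p5},{p1,p5},{p1,p7},{p2,p5}} {{p3},{p2,p3}}
  A12: {{p2,p3}}
  A13: {{p2,p3}} {{p2,p5}}
  A23: {{p3},{p2,p3}} {{p1,p7}}
  A123: {{p2,p3}}
C dims 7,5,1; δ0: rk 4, SNF 1^4; δ1: rk 1, SNF 1^1
Ȟ^0 = (7 − 4) − 0 = 3, so Ȟ^0 ≅ Z^3
Ȟ^1 = (5 − 1) − 4 = 0, so Ȟ^1 ≅ 0
Ȟ^2 = (1 − 0) − 1 = 0, so Ȟ^2 ≅ 0


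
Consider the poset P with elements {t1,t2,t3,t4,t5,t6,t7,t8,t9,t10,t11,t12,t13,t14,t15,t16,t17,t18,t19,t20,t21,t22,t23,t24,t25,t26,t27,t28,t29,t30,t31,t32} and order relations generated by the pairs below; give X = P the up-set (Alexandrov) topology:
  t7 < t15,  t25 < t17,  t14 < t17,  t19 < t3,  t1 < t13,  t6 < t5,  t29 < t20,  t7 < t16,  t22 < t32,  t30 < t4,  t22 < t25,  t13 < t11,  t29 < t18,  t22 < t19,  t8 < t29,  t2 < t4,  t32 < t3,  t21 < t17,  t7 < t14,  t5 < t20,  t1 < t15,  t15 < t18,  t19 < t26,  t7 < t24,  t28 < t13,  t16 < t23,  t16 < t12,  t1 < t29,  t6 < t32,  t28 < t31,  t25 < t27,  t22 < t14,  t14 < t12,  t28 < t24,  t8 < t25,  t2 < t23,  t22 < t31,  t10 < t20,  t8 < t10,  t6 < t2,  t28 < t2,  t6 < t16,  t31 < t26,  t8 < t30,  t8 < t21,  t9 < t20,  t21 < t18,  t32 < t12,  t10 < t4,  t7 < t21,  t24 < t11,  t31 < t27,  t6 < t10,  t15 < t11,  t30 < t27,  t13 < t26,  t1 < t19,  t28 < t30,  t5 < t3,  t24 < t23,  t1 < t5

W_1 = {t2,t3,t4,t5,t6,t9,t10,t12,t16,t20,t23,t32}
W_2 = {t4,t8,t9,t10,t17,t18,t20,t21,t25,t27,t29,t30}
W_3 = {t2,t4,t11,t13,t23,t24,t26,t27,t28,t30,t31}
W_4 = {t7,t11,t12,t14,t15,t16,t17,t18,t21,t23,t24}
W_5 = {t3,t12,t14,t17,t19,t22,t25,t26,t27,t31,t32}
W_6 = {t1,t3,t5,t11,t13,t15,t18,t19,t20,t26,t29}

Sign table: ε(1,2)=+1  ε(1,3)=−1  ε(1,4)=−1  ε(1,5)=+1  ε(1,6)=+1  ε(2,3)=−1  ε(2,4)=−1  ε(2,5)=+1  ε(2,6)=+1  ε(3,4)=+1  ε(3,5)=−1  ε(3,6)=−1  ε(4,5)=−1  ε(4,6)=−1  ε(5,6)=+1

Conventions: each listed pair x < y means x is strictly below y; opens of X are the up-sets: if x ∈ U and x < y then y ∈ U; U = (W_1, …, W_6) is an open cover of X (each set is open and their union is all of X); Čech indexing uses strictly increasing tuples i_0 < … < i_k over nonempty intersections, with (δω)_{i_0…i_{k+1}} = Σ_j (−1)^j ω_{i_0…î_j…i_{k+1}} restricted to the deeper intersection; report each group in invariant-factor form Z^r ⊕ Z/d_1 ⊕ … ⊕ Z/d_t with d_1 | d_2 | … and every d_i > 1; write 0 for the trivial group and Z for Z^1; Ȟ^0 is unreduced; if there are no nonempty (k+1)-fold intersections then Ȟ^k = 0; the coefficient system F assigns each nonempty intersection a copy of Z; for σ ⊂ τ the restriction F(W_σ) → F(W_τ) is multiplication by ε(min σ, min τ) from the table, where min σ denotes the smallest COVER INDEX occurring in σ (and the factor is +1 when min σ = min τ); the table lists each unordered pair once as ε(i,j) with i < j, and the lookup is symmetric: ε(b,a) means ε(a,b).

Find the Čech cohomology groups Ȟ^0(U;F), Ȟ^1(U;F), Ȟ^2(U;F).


nerve of the cover:
  W12={t4,t9,t10,t20} W13={t2,t4,t23} W14={t12,t16,t23} W15={t3,t12,t32} W16={t3,t5,t20} W23={t4,t27,t30} W24={t17,t18,t21} W25={t17,t25,t27} W26={t18,t20,t29} W34={t11,t23,t24} W35={t26,t27,t31} W36={t11,t13,t26} W45={t12,t14,t17} W46={t11,t15,t18} W56={t3,t19,t26}
  W123={t4} W126={t20} W134={t23} W145={t12} W156={t3} W235={t27} W245={t17} W246={t18} W346={t11} W356={t26}
C dims 6,15,10; δ0: rk 5, SNF 1^5; δ1: rk 10, SNF 1^9·2
Ȟ^0 = (6 − 5) − 0 = 1, so Ȟ^0 ≅ Z
Ȟ^1 = (15 − 10) − 5 = 0, so Ȟ^1 ≅ 0
Ȟ^2 = (10 − 0) − 10 = 0 plus torsion [2], so Ȟ^2 ≅ Z/2

Ȟ^0(U;F) ≅ Z,  Ȟ^1(U;F) ≅ 0,  Ȟ^2(U;F) ≅ Z/2


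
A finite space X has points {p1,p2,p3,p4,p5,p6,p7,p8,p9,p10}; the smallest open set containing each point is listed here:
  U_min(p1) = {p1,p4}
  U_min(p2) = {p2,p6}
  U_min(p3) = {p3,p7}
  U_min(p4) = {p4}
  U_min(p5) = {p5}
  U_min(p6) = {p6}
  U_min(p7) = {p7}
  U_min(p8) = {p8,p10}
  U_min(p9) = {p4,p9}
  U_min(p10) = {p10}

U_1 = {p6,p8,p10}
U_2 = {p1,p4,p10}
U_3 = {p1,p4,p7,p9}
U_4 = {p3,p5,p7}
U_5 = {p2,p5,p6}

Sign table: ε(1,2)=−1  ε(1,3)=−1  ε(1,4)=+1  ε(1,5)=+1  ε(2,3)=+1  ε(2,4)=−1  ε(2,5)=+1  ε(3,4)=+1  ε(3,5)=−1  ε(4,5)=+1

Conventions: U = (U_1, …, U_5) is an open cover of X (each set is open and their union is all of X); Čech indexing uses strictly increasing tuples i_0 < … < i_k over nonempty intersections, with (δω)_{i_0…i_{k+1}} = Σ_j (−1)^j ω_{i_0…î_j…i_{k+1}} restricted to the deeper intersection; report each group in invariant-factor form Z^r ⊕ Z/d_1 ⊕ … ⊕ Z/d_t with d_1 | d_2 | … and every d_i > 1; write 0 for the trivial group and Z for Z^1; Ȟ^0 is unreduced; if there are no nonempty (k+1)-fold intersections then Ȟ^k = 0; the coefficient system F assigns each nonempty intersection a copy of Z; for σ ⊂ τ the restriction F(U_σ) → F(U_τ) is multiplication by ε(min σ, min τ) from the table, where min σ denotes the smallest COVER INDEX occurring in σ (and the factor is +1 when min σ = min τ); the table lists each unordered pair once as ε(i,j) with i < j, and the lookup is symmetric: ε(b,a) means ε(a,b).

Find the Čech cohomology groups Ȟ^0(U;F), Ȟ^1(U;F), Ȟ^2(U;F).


Ȟ^0 ≅ 0, Ȟ^1 ≅ Z/2, Ȟ^2 ≅ 0

cover nerve:
  U12={p10} U15={p6} U23={p1,p4} U34={p7} U45={p5}
C dims 5,5; δ0: rk 5, SNF 1^4·2
Ȟ^0: (5−5)−0=0 ⇒ 0
Ȟ^1: (5−0)−5=0 plus torsion [2] ⇒ Z/2
Ȟ^2: (0−0)−0=0 ⇒ 0


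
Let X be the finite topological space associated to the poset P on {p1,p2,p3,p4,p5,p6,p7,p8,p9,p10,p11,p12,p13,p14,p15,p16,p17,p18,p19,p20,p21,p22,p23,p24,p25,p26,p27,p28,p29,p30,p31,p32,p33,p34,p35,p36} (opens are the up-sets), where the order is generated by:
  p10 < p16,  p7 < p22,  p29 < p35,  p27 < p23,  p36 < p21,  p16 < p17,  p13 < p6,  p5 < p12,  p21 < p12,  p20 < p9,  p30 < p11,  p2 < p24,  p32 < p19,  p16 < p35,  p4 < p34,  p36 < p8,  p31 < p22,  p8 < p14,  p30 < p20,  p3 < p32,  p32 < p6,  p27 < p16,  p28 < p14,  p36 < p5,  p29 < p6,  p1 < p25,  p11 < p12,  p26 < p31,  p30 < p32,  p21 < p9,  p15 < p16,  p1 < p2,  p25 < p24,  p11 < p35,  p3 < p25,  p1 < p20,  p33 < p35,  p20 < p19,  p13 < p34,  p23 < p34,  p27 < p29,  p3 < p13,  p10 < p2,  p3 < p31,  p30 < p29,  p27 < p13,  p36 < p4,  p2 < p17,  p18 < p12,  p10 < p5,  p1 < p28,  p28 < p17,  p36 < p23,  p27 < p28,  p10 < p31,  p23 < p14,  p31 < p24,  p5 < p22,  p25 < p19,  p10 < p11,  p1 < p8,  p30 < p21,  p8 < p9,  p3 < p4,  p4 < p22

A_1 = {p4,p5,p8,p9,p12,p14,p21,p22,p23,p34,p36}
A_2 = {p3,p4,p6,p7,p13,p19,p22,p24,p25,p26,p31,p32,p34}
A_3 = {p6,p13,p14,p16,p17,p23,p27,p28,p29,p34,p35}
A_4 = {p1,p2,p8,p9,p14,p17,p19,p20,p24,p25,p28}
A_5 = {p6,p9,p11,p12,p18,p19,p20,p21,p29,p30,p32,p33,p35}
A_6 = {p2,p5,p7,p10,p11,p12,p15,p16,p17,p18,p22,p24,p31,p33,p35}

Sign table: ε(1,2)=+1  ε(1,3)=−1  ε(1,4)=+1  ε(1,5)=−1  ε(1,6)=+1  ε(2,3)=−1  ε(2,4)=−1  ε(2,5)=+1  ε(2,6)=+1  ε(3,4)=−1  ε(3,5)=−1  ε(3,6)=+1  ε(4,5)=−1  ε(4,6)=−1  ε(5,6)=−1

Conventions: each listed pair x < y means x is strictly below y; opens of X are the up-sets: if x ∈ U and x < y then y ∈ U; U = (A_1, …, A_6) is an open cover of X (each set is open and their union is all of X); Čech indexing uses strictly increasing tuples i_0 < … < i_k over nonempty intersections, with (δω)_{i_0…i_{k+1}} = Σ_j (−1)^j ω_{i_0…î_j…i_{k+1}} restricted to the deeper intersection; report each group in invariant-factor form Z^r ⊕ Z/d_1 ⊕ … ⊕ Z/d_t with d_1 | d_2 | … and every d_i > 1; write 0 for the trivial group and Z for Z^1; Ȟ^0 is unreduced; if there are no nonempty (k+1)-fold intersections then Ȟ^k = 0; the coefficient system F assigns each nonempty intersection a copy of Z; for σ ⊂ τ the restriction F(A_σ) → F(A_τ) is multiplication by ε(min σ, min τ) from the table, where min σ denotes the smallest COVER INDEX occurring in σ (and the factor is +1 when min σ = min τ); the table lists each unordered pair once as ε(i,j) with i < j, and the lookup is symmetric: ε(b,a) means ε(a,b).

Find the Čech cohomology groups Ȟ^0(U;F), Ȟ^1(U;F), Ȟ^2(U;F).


Ȟ^0 = 0, Ȟ^1 = Z/2 and Ȟ^2 = Z

nonempty intersections:
  A12={p4,p22,p34} A13={p14,p23,p34} A14={p8,p9,p14} A15={p9,p12,p21} A16={p5,p12,p22} A23={p6,p13,p34} A24={p19,p24,p25} A25={p6,p19,p32} A26={p7,p22,p24,p31} A34={p14,p17,p28} A35={p6,p29,p35} A36={p16,p17,p35} A45={p9,p19,p20} A46={p2,p17,p24} A56={p11,p12,p18,p33,p35}
  A123={p34} A126={p22} A134={p14} A145={p9} A156={p12} A235={p6} A245={p19} A246={p24} A346={p17} A356={p35}
C dims 6,15,10; δ0: rk 6, SNF 1^5·2; δ1: rk 9, SNF 1^9
Ȟ^0: (6−6)−0=0 ⇒ 0
Ȟ^1: (15−9)−6=0 plus torsion [2] ⇒ Z/2
Ȟ^2: (10−0)−9=1 ⇒ Z
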